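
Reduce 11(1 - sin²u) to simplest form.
11(1 - sin²u) = 11(cos²u) (using Pythagorean identity)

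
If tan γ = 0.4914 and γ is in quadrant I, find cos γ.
cos γ = 0.8975 (using tan²γ + 1 = sec²γ)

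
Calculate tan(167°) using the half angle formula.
tan(167°) = sin 334° / (1 + cos 334°) = -0.2309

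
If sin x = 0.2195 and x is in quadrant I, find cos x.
cos x = 0.9756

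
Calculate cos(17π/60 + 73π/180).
cos(17π/60 + 73π/180) = cos 17π/60 cos 73π/180 - sin 17π/60 sin 73π/180 = -0.5592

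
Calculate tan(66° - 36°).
tan(66° - 36°) = (tan 66° - tan 36°)/(1 + tan 66° tan 36°) = √3/3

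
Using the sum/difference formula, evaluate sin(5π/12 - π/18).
sin(5π/12 - π/18) = sin 5π/12 cos π/18 - cos 5π/12 sin π/18 = 0.9063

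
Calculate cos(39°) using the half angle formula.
cos(39°) = √((1 + cos 78°)/2) = 0.7771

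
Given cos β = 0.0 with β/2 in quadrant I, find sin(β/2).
sin(β/2) = ±√((1 - cos β)/2); positive since β/2 ∈ QI, so sin(β/2) = √2/2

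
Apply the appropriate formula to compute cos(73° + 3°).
cos(73° + 3°) = cos 73° cos 3° - sin 73° sin 3° = 0.2419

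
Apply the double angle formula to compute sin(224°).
sin(224°) = 2 sin 112° cos 112° = -0.6947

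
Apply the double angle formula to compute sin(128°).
sin(128°) = 2 sin 64° cos 64° = 0.788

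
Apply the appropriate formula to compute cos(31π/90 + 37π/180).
cos(31π/90 + 37π/180) = cos 31π/90 cos 37π/180 - sin 31π/90 sin 37π/180 = -0.1564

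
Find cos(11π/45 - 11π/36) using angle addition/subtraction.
cos(11π/45 - 11π/36) = cos 11π/45 cos 11π/36 + sin 11π/45 sin 11π/36 = 0.9816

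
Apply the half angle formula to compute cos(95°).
cos(95°) = -√((1 + cos 190°)/2) = -0.08716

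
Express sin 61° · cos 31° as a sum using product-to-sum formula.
sin 61° cos 31° = (1/2)[sin(61°+31°) + sin(61°-31°)]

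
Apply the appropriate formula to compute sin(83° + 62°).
sin(83° + 62°) = sin 83° cos 62° + cos 83° sin 62° = 0.5736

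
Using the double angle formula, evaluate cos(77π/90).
cos(77π/90) = cos²77π/180 - sin²77π/180 = -0.8988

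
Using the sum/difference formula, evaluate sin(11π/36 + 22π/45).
sin(11π/36 + 22π/45) = sin 11π/36 cos 22π/45 + cos 11π/36 sin 22π/45 = 0.6018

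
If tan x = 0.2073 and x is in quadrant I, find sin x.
sin x = 0.203 (using tan²x + 1 = sec²x)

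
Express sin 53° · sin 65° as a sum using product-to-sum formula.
sin 53° sin 65° = (1/2)[cos(53°-65°) - cos(53°+65°)]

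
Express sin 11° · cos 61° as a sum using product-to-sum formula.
sin 11° cos 61° = (1/2)[sin(11°+61°) + sin(11°-61°)]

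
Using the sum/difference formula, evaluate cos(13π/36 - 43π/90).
cos(13π/36 - 43π/90) = cos 13π/36 cos 43π/90 + sin 13π/36 sin 43π/90 = 0.9336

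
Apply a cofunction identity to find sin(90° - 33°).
sin(90° - 33°) = cos(33°) = 0.8387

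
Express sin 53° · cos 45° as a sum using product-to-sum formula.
sin 53° cos 45° = (1/2)[sin(53°+45°) + sin(53°-45°)]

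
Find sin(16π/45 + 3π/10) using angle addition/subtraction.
sin(16π/45 + 3π/10) = sin 16π/45 cos 3π/10 + cos 16π/45 sin 3π/10 = 0.8829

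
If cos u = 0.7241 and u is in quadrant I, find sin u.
sin u = 0.6897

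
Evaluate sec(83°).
sec(83°) = 8.206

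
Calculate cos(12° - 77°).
cos(12° - 77°) = cos 12° cos 77° + sin 12° sin 77° = 0.4226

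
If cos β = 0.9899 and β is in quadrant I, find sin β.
sin β = 0.1418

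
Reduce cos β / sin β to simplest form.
cos β / sin β = cot β (using Quotient identity)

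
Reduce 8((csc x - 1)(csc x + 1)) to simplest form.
8((csc x - 1)(csc x + 1)) = 8(cot²x) (using Diff. of squares)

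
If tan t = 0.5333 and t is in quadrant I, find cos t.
cos t = 0.8824 (using tan²t + 1 = sec²t)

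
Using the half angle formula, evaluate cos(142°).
cos(142°) = -√((1 + cos 284°)/2) = -0.788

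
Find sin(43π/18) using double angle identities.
sin(43π/18) = 2 sin 43π/36 cos 43π/36 = 0.9397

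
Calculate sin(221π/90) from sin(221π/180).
sin(221π/90) = 2 sin 221π/180 cos 221π/180 = 0.9903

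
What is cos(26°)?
cos(26°) = 0.8988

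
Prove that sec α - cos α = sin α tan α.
LHS = 1/cos α - cos α = (1 - cos²α)/cos α = sin²α/cos α = sin α · (sin α/cos α) = sin α tan α = RHS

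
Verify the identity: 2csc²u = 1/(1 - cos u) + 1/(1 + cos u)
RHS = [(1 + cos u) + (1 - cos u)] / [(1 - cos u)(1 + cos u)] = 2/(1 - cos²u) = 2/sin²u = 2csc²u = LHS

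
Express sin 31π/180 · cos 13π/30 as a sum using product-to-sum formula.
sin 31π/180 cos 13π/30 = (1/2)[sin(31π/180+13π/30) + sin(31π/180-13π/30)]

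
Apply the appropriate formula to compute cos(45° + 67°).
cos(45° + 67°) = cos 45° cos 67° - sin 45° sin 67° = -0.3746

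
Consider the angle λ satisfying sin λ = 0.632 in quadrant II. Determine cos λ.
cos λ = ±√(1 - sin²λ) = -0.775 (negative in QII)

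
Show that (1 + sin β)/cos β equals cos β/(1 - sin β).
LHS = (1 + sin β)(1 - sin β) / (cos β(1 - sin β)) = (1 - sin²β) / (cos β(1 - sin β)) = cos²β / (cos β(1 - sin β)) = cos β/(1 - sin β) = RHS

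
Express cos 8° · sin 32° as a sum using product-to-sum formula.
cos 8° sin 32° = (1/2)[sin(8°+32°) - sin(8°-32°)]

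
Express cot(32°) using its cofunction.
cot(32°) = tan(90° - 32°) = tan(58°)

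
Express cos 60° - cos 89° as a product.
cos 60° - cos 89° = -2 sin(74.5°) sin(-14.5°)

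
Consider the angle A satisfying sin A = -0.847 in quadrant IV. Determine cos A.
cos A = √(1 - sin²A) = 0.5316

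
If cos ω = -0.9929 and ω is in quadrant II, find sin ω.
sin ω = 0.119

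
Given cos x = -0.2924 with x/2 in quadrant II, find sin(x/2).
sin(x/2) = ±√((1 - cos x)/2); positive since x/2 ∈ QII, so sin(x/2) = 0.8039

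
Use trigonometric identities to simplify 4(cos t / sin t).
4(cos t / sin t) = 4(cot t) (using Quotient identity)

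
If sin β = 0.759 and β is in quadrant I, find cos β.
cos β = 0.6511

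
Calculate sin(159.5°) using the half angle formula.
sin(159.5°) = √((1 - cos 319°)/2) = 0.3502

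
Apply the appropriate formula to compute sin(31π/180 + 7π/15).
sin(31π/180 + 7π/15) = sin 31π/180 cos 7π/15 + cos 31π/180 sin 7π/15 = 0.9063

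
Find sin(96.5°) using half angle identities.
sin(96.5°) = √((1 - cos 193°)/2) = 0.9936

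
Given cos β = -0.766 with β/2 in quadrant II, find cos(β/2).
cos(β/2) = ±√((1 + cos β)/2); negative since β/2 ∈ QII, so cos(β/2) = -0.3421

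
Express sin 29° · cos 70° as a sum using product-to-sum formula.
sin 29° cos 70° = (1/2)[sin(29°+70°) + sin(29°-70°)]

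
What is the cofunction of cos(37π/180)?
cos(37π/180) = sin(π/2 - 37π/180) = sin(53π/180)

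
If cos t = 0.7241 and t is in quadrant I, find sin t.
sin t = 0.6897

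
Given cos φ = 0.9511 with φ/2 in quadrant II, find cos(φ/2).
cos(φ/2) = ±√((1 + cos φ)/2); negative since φ/2 ∈ QII, so cos(φ/2) = -0.9877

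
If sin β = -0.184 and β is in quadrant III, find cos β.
cos β = -0.9829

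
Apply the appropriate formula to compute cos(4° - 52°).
cos(4° - 52°) = cos 4° cos 52° + sin 4° sin 52° = 0.6691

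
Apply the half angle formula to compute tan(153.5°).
tan(153.5°) = sin 307° / (1 + cos 307°) = -0.4986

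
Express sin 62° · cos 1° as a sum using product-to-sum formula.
sin 62° cos 1° = (1/2)[sin(62°+1°) + sin(62°-1°)]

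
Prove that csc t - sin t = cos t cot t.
LHS = 1/sin t - sin t = (1 - sin²t)/sin t = cos²t/sin t = cos t · (cos t/sin t) = cos t cot t = RHS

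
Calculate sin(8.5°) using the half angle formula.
sin(8.5°) = √((1 - cos 17°)/2) = 0.1478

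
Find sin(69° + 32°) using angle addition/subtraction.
sin(69° + 32°) = sin 69° cos 32° + cos 69° sin 32° = 0.9816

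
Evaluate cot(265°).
cot(265°) = 0.08749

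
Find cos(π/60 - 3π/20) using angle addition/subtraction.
cos(π/60 - 3π/20) = cos π/60 cos 3π/20 + sin π/60 sin 3π/20 = 0.9135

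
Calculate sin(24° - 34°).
sin(24° - 34°) = sin 24° cos 34° - cos 24° sin 34° = -0.1736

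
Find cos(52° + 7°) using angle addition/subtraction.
cos(52° + 7°) = cos 52° cos 7° - sin 52° sin 7° = 0.515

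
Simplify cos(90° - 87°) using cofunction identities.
cos(90° - 87°) = sin(87°)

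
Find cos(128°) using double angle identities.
cos(128°) = cos²64° - sin²64° = -0.6157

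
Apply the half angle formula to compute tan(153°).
tan(153°) = sin 306° / (1 + cos 306°) = -0.5095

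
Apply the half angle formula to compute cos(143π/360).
cos(143π/360) = √((1 + cos 143π/180)/2) = 0.3173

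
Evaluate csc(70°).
csc(70°) = 1.064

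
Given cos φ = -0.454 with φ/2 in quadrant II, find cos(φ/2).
cos(φ/2) = ±√((1 + cos φ)/2); negative since φ/2 ∈ QII, so cos(φ/2) = -0.5225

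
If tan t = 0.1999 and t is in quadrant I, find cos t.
cos t = 0.9806 (using tan²t + 1 = sec²t)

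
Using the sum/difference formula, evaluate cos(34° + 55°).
cos(34° + 55°) = cos 34° cos 55° - sin 34° sin 55° = 0.01745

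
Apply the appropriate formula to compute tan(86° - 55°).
tan(86° - 55°) = (tan 86° - tan 55°)/(1 + tan 86° tan 55°) = 0.6009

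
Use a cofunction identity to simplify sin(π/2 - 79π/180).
sin(π/2 - 79π/180) = cos(79π/180)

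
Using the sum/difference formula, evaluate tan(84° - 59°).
tan(84° - 59°) = (tan 84° - tan 59°)/(1 + tan 84° tan 59°) = 0.4663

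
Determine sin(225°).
sin(225°) = -√2/2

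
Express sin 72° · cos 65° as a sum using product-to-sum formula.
sin 72° cos 65° = (1/2)[sin(72°+65°) + sin(72°-65°)]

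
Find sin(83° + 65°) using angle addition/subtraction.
sin(83° + 65°) = sin 83° cos 65° + cos 83° sin 65° = 0.5299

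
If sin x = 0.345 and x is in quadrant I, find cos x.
cos x = 0.9386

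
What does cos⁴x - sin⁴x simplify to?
cos⁴x - sin⁴x = cos(2x) (using Factoring + double angle)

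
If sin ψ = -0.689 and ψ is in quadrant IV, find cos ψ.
cos ψ = 0.7248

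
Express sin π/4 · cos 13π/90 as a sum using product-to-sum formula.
sin π/4 cos 13π/90 = (1/2)[sin(π/4+13π/90) + sin(π/4-13π/90)]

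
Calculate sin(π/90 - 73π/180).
sin(π/90 - 73π/180) = sin π/90 cos 73π/180 - cos π/90 sin 73π/180 = -0.9455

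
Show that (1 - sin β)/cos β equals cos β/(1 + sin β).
LHS = (1 - sin β)(1 + sin β) / (cos β(1 + sin β)) = (1 - sin²β) / (cos β(1 + sin β)) = cos²β / (cos β(1 + sin β)) = cos β/(1 + sin β) = RHS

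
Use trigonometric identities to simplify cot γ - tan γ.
cot γ - tan γ = 2 cot(2γ) (using Double angle)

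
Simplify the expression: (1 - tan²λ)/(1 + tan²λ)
(1 - tan²λ)/(1 + tan²λ) = cos(2λ) (using Double angle)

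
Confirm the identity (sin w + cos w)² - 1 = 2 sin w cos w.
LHS = sin²w + 2 sin w cos w + cos²w - 1 = (sin²w + cos²w) + 2 sin w cos w - 1 = 1 + 2 sin w cos w - 1 = 2 sin w cos w = RHS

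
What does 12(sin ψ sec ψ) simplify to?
12(sin ψ sec ψ) = 12(tan ψ) (using Reciprocal + quotient)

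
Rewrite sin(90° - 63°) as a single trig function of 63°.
sin(90° - 63°) = cos(63°)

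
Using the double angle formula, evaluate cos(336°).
cos(336°) = cos²168° - sin²168° = 0.9135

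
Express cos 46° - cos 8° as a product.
cos 46° - cos 8° = -2 sin(27°) sin(19°)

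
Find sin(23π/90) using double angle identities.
sin(23π/90) = 2 sin 23π/180 cos 23π/180 = 0.7193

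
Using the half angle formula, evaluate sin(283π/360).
sin(283π/360) = √((1 - cos 283π/180)/2) = 0.6225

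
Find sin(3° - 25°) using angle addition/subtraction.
sin(3° - 25°) = sin 3° cos 25° - cos 3° sin 25° = -0.3746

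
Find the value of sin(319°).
sin(319°) = -0.6561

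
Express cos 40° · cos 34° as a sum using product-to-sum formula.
cos 40° cos 34° = (1/2)[cos(40°-34°) + cos(40°+34°)]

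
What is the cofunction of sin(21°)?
sin(21°) = cos(90° - 21°) = cos(69°)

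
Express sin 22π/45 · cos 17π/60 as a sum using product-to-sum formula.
sin 22π/45 cos 17π/60 = (1/2)[sin(22π/45+17π/60) + sin(22π/45-17π/60)]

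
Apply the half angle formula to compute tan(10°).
tan(10°) = sin 20° / (1 + cos 20°) = 0.1763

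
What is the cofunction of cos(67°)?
cos(67°) = sin(90° - 67°) = sin(23°)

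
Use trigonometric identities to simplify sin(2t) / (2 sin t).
sin(2t) / (2 sin t) = cos t (using Double angle)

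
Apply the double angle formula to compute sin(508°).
sin(508°) = 2 sin 254° cos 254° = 0.5299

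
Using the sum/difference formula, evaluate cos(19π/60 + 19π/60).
cos(19π/60 + 19π/60) = cos 19π/60 cos 19π/60 - sin 19π/60 sin 19π/60 = -0.4067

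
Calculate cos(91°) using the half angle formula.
cos(91°) = -√((1 + cos 182°)/2) = -0.01745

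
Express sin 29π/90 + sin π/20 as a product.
sin 29π/90 + sin π/20 = 2 sin(67π/360) cos(49π/360)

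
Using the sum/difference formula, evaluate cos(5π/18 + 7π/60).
cos(5π/18 + 7π/60) = cos 5π/18 cos 7π/60 - sin 5π/18 sin 7π/60 = 0.3256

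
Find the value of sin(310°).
sin(310°) = -0.766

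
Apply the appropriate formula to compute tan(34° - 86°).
tan(34° - 86°) = (tan 34° - tan 86°)/(1 + tan 34° tan 86°) = -1.28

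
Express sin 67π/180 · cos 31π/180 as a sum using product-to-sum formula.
sin 67π/180 cos 31π/180 = (1/2)[sin(67π/180+31π/180) + sin(67π/180-31π/180)]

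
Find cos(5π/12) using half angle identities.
cos(5π/12) = √((1 + cos 5π/6)/2) = (√6-√2)/4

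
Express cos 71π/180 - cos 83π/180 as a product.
cos 71π/180 - cos 83π/180 = -2 sin(77π/180) sin(-π/30)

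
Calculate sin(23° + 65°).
sin(23° + 65°) = sin 23° cos 65° + cos 23° sin 65° = 0.9994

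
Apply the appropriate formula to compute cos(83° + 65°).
cos(83° + 65°) = cos 83° cos 65° - sin 83° sin 65° = -0.848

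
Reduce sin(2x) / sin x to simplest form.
sin(2x) / sin x = 2 cos x (using Double angle)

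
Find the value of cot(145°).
cot(145°) = -1.428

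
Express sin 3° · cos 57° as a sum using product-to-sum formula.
sin 3° cos 57° = (1/2)[sin(3°+57°) + sin(3°-57°)]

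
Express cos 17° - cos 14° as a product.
cos 17° - cos 14° = -2 sin(15.5°) sin(1.5°)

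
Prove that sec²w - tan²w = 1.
LHS = 1/cos²w - sin²w/cos²w = (1 - sin²w)/cos²w = cos²w/cos²w = 1 = RHS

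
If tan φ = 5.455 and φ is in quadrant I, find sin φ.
sin φ = 0.9836 (using tan²φ + 1 = sec²φ)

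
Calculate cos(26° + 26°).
cos(26° + 26°) = cos 26° cos 26° - sin 26° sin 26° = 0.6157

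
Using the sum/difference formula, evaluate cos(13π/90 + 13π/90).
cos(13π/90 + 13π/90) = cos 13π/90 cos 13π/90 - sin 13π/90 sin 13π/90 = 0.6157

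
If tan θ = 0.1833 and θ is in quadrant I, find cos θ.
cos θ = 0.9836 (using tan²θ + 1 = sec²θ)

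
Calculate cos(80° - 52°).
cos(80° - 52°) = cos 80° cos 52° + sin 80° sin 52° = 0.8829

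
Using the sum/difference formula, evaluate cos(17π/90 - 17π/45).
cos(17π/90 - 17π/45) = cos 17π/90 cos 17π/45 + sin 17π/90 sin 17π/45 = 0.829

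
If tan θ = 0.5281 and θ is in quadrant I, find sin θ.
sin θ = 0.467 (using tan²θ + 1 = sec²θ)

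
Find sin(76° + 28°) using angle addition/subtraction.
sin(76° + 28°) = sin 76° cos 28° + cos 76° sin 28° = 0.9703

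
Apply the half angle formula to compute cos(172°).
cos(172°) = -√((1 + cos 344°)/2) = -0.9903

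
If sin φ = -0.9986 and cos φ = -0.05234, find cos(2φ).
cos(2φ) = cos²φ - sin²φ = -0.9945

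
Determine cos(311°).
cos(311°) = 0.6561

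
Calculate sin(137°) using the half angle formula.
sin(137°) = √((1 - cos 274°)/2) = 0.682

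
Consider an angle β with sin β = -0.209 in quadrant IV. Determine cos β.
cos β = √(1 - sin²β) = 0.9779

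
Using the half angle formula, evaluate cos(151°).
cos(151°) = -√((1 + cos 302°)/2) = -0.8746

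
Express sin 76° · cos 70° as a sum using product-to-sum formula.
sin 76° cos 70° = (1/2)[sin(76°+70°) + sin(76°-70°)]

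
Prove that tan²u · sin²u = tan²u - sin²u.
RHS = sin²u/cos²u - sin²u = sin²u(1/cos²u - 1) = sin²u · (1 - cos²u)/cos²u = sin²u · sin²u/cos²u = sin²u · tan²u = LHS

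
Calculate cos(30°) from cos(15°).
cos(30°) = cos²15° - sin²15° = √3/2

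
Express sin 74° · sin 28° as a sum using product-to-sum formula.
sin 74° sin 28° = (1/2)[cos(74°-28°) - cos(74°+28°)]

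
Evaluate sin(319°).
sin(319°) = -0.6561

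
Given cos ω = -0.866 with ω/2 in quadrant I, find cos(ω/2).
cos(ω/2) = ±√((1 + cos ω)/2); positive since ω/2 ∈ QI, so cos(ω/2) = 0.2588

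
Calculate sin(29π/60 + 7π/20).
sin(29π/60 + 7π/20) = sin 29π/60 cos 7π/20 + cos 29π/60 sin 7π/20 = 1/2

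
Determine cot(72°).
cot(72°) = 0.3249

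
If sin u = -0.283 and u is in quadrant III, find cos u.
cos u = -0.9591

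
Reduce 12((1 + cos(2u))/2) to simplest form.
12((1 + cos(2u))/2) = 12(cos²u) (using Power reduction)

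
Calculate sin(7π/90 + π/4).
sin(7π/90 + π/4) = sin 7π/90 cos π/4 + cos 7π/90 sin π/4 = 0.8572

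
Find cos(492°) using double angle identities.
cos(492°) = cos²246° - sin²246° = -0.6691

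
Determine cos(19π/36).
cos(19π/36) = -0.08716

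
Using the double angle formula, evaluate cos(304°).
cos(304°) = cos²152° - sin²152° = 0.5592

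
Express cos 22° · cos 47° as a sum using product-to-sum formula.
cos 22° cos 47° = (1/2)[cos(22°-47°) + cos(22°+47°)]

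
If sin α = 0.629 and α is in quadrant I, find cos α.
cos α = 0.7774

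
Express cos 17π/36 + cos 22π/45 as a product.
cos 17π/36 + cos 22π/45 = 2 cos(173π/360) cos(-π/120)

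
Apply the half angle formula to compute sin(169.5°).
sin(169.5°) = √((1 - cos 339°)/2) = 0.1822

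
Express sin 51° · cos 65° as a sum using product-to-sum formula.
sin 51° cos 65° = (1/2)[sin(51°+65°) + sin(51°-65°)]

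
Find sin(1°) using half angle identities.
sin(1°) = √((1 - cos 2°)/2) = 0.01745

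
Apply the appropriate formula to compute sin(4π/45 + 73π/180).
sin(4π/45 + 73π/180) = sin 4π/45 cos 73π/180 + cos 4π/45 sin 73π/180 = 0.9998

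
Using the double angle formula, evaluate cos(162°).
cos(162°) = cos²81° - sin²81° = -0.9511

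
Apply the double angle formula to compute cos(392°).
cos(392°) = cos²196° - sin²196° = 0.848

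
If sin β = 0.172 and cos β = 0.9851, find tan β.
tan β = sin β / cos β = 0.1746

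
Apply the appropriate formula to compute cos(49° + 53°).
cos(49° + 53°) = cos 49° cos 53° - sin 49° sin 53° = -0.2079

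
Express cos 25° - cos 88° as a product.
cos 25° - cos 88° = -2 sin(56.5°) sin(-31.5°)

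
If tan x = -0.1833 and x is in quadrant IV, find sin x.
sin x = -0.1803 (using tan²x + 1 = sec²x)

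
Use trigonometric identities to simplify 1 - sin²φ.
1 - sin²φ = cos²φ (using Pythagorean identity)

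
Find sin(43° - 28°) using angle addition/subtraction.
sin(43° - 28°) = sin 43° cos 28° - cos 43° sin 28° = (√6-√2)/4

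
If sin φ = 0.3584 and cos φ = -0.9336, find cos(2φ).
cos(2φ) = cos²φ - sin²φ = 0.7432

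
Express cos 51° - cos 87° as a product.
cos 51° - cos 87° = -2 sin(69°) sin(-18°)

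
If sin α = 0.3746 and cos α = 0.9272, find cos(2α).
cos(2α) = cos²α - sin²α = 0.7194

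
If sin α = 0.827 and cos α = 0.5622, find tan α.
tan α = sin α / cos α = 1.471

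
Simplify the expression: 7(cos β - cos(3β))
7(cos β - cos(3β)) = 7(2 sin(2β) sin β) (using Sum-to-product)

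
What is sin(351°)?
sin(351°) = -0.1564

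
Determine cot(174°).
cot(174°) = -9.514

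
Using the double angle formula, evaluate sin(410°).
sin(410°) = 2 sin 205° cos 205° = 0.766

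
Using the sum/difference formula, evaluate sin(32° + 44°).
sin(32° + 44°) = sin 32° cos 44° + cos 32° sin 44° = 0.9703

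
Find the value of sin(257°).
sin(257°) = -0.9744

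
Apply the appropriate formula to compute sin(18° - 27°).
sin(18° - 27°) = sin 18° cos 27° - cos 18° sin 27° = -0.1564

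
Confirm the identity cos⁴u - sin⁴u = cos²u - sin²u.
LHS = (cos²u - sin²u)(cos²u + sin²u) = (cos²u - sin²u) · 1 = cos²u - sin²u = RHS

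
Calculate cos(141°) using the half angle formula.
cos(141°) = -√((1 + cos 282°)/2) = -0.7771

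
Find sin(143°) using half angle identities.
sin(143°) = √((1 - cos 286°)/2) = 0.6018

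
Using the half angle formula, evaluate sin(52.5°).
sin(52.5°) = √((1 - cos 105°)/2) = 0.7934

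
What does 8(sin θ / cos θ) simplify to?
8(sin θ / cos θ) = 8(tan θ) (using Quotient identity)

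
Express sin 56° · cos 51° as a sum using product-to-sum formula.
sin 56° cos 51° = (1/2)[sin(56°+51°) + sin(56°-51°)]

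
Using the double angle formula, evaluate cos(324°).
cos(324°) = cos²162° - sin²162° = 0.809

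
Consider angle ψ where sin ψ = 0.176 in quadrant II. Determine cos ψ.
cos ψ = ±√(1 - sin²ψ) = -0.9844 (negative in QII)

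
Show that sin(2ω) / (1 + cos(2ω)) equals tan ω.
LHS = 2 sin ω cos ω / (2cos²ω) = sin ω/cos ω = tan ω = RHS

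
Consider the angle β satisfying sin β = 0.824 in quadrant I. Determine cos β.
cos β = √(1 - sin²β) = 0.5666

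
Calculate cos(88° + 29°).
cos(88° + 29°) = cos 88° cos 29° - sin 88° sin 29° = -0.454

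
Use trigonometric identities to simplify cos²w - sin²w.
cos²w - sin²w = cos(2w) (using Double angle)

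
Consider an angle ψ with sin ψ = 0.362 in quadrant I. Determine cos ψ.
cos ψ = √(1 - sin²ψ) = 0.9322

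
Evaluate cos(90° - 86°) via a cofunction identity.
cos(90° - 86°) = sin(86°) = 0.9976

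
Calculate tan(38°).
tan(38°) = 0.7813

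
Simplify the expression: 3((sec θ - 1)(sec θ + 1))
3((sec θ - 1)(sec θ + 1)) = 3(tan²θ) (using Diff. of squares)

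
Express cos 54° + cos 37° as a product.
cos 54° + cos 37° = 2 cos(45.5°) cos(8.5°)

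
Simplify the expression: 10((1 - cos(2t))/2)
10((1 - cos(2t))/2) = 10(sin²t) (using Power reduction)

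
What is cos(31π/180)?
cos(31π/180) = 0.8572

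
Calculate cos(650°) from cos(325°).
cos(650°) = cos²325° - sin²325° = 0.342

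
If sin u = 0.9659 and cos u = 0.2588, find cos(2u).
cos(2u) = cos²u - sin²u = -0.866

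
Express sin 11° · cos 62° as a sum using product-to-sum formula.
sin 11° cos 62° = (1/2)[sin(11°+62°) + sin(11°-62°)]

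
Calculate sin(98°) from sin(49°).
sin(98°) = 2 sin 49° cos 49° = 0.9903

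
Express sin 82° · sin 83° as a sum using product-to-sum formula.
sin 82° sin 83° = (1/2)[cos(82°-83°) - cos(82°+83°)]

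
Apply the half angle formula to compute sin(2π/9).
sin(2π/9) = √((1 - cos 4π/9)/2) = 0.6428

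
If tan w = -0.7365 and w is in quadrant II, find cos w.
cos w = -0.8052 (using tan²w + 1 = sec²w)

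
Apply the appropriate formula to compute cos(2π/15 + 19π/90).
cos(2π/15 + 19π/90) = cos 2π/15 cos 19π/90 - sin 2π/15 sin 19π/90 = 0.4695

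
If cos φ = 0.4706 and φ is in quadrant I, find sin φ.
sin φ = 0.8823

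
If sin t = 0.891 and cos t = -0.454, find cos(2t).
cos(2t) = cos²t - sin²t = -0.5878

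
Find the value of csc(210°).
csc(210°) = -2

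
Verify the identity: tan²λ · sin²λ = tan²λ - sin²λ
RHS = sin²λ/cos²λ - sin²λ = sin²λ(1/cos²λ - 1) = sin²λ · (1 - cos²λ)/cos²λ = sin²λ · sin²λ/cos²λ = sin²λ · tan²λ = LHS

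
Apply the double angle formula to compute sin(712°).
sin(712°) = 2 sin 356° cos 356° = -0.1392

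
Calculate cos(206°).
cos(206°) = -0.8988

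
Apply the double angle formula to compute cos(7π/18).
cos(7π/18) = cos²7π/36 - sin²7π/36 = 0.342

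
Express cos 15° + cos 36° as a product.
cos 15° + cos 36° = 2 cos(25.5°) cos(-10.5°)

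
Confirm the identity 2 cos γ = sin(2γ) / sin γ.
RHS = 2 sin γ cos γ / sin γ = 2 cos γ = LHS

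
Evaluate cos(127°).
cos(127°) = -0.6018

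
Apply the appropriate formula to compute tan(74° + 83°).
tan(74° + 83°) = (tan 74° + tan 83°)/(1 - tan 74° tan 83°) = -0.4245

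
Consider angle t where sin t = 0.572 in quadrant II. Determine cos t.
cos t = ±√(1 - sin²t) = -0.8203 (negative in QII)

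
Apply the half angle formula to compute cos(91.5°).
cos(91.5°) = -√((1 + cos 183°)/2) = -0.02618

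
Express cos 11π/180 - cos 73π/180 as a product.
cos 11π/180 - cos 73π/180 = -2 sin(7π/30) sin(-31π/180)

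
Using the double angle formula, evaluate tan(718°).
tan(718°) = 2 tan 359° / (1 - tan²359°) = -0.03492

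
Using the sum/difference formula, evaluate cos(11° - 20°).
cos(11° - 20°) = cos 11° cos 20° + sin 11° sin 20° = 0.9877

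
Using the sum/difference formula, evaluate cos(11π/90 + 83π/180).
cos(11π/90 + 83π/180) = cos 11π/90 cos 83π/180 - sin 11π/90 sin 83π/180 = -(√6-√2)/4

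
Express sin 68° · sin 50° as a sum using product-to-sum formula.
sin 68° sin 50° = (1/2)[cos(68°-50°) - cos(68°+50°)]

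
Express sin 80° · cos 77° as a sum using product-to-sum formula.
sin 80° cos 77° = (1/2)[sin(80°+77°) + sin(80°-77°)]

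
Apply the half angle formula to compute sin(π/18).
sin(π/18) = √((1 - cos π/9)/2) = 0.1736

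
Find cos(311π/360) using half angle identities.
cos(311π/360) = -√((1 + cos 311π/180)/2) = -0.91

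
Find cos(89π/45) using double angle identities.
cos(89π/45) = cos²89π/90 - sin²89π/90 = 0.9976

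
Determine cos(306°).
cos(306°) = 0.5878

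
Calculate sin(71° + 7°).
sin(71° + 7°) = sin 71° cos 7° + cos 71° sin 7° = 0.9781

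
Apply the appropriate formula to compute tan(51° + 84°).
tan(51° + 84°) = (tan 51° + tan 84°)/(1 - tan 51° tan 84°) = -1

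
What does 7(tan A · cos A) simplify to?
7(tan A · cos A) = 7(sin A) (using Quotient identity)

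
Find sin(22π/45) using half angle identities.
sin(22π/45) = √((1 - cos 44π/45)/2) = 0.9994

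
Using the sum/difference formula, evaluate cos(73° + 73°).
cos(73° + 73°) = cos 73° cos 73° - sin 73° sin 73° = -0.829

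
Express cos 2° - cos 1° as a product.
cos 2° - cos 1° = -2 sin(1.5°) sin(0.5°)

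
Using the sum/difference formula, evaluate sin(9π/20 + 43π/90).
sin(9π/20 + 43π/90) = sin 9π/20 cos 43π/90 + cos 9π/20 sin 43π/90 = 0.225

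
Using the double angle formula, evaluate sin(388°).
sin(388°) = 2 sin 194° cos 194° = 0.4695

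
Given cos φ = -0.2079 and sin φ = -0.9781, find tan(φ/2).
tan(φ/2) = sin φ / (1 + cos φ) = -1.235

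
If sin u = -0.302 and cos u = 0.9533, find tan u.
tan u = sin u / cos u = -0.3168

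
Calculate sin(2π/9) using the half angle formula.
sin(2π/9) = √((1 - cos 4π/9)/2) = 0.6428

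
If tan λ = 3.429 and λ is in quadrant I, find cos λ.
cos λ = 0.28 (using tan²λ + 1 = sec²λ)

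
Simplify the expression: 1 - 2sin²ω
1 - 2sin²ω = cos(2ω) (using Double angle)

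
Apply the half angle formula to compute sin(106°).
sin(106°) = √((1 - cos 212°)/2) = 0.9613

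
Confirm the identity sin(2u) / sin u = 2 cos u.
LHS = 2 sin u cos u / sin u = 2 cos u = RHS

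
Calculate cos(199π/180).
cos(199π/180) = -0.9455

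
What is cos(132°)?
cos(132°) = -0.6691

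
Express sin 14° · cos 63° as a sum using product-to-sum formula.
sin 14° cos 63° = (1/2)[sin(14°+63°) + sin(14°-63°)]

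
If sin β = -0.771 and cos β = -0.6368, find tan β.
tan β = sin β / cos β = 1.211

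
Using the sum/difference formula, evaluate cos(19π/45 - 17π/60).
cos(19π/45 - 17π/60) = cos 19π/45 cos 17π/60 + sin 19π/45 sin 17π/60 = 0.9063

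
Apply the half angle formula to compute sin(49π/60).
sin(49π/60) = √((1 - cos 49π/30)/2) = 0.5446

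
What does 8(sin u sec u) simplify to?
8(sin u sec u) = 8(tan u) (using Reciprocal + quotient)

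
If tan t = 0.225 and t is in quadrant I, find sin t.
sin t = 0.2195 (using tan²t + 1 = sec²t)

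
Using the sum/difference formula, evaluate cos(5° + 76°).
cos(5° + 76°) = cos 5° cos 76° - sin 5° sin 76° = 0.1564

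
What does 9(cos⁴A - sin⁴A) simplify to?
9(cos⁴A - sin⁴A) = 9(cos(2A)) (using Factoring + double angle)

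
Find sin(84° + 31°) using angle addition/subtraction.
sin(84° + 31°) = sin 84° cos 31° + cos 84° sin 31° = 0.9063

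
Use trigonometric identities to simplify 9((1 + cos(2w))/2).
9((1 + cos(2w))/2) = 9(cos²w) (using Power reduction)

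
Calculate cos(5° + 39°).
cos(5° + 39°) = cos 5° cos 39° - sin 5° sin 39° = 0.7193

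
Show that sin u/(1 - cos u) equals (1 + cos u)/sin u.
LHS = sin u(1 + cos u) / ((1 - cos u)(1 + cos u)) = sin u(1 + cos u) / (1 - cos²u) = sin u(1 + cos u) / sin²u = (1 + cos u)/sin u = RHS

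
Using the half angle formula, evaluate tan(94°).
tan(94°) = sin 188° / (1 + cos 188°) = -14.3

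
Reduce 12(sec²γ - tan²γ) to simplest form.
12(sec²γ - tan²γ) = 12 (using Pythagorean identity)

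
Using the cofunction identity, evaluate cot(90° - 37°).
cot(90° - 37°) = tan(37°) = 0.7536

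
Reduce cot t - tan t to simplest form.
cot t - tan t = 2 cot(2t) (using Double angle)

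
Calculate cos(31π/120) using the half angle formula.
cos(31π/120) = √((1 + cos 31π/60)/2) = 0.6884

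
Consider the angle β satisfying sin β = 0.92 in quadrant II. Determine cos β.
cos β = ±√(1 - sin²β) = -0.3919 (negative in QII)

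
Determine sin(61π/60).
sin(61π/60) = -0.05234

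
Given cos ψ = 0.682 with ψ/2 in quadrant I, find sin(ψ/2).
sin(ψ/2) = ±√((1 - cos ψ)/2); positive since ψ/2 ∈ QI, so sin(ψ/2) = 0.3987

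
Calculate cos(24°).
cos(24°) = 0.9135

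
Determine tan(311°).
tan(311°) = -1.15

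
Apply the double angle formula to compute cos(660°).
cos(660°) = cos²330° - sin²330° = 1/2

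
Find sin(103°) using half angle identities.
sin(103°) = √((1 - cos 206°)/2) = 0.9744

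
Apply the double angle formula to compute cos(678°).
cos(678°) = cos²339° - sin²339° = 0.7431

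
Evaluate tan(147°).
tan(147°) = -0.6494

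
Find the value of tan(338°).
tan(338°) = -0.404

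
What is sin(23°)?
sin(23°) = 0.3907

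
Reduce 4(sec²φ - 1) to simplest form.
4(sec²φ - 1) = 4(tan²φ) (using Pythagorean identity)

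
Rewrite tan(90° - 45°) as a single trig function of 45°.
tan(90° - 45°) = cot(45°)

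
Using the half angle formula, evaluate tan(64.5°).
tan(64.5°) = sin 129° / (1 + cos 129°) = 2.097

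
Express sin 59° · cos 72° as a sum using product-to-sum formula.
sin 59° cos 72° = (1/2)[sin(59°+72°) + sin(59°-72°)]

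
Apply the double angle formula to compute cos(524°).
cos(524°) = cos²262° - sin²262° = -0.9613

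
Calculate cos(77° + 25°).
cos(77° + 25°) = cos 77° cos 25° - sin 77° sin 25° = -0.2079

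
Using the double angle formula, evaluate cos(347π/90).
cos(347π/90) = cos²347π/180 - sin²347π/180 = 0.8988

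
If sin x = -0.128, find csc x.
csc x = 1/sin x = -7.812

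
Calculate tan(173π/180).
tan(173π/180) = -0.1228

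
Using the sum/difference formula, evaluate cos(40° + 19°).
cos(40° + 19°) = cos 40° cos 19° - sin 40° sin 19° = 0.515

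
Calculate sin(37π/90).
sin(37π/90) = 0.9613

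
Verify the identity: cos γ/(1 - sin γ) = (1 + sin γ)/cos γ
RHS = (1 + sin γ)(1 - sin γ) / (cos γ(1 - sin γ)) = (1 - sin²γ) / (cos γ(1 - sin γ)) = cos²γ / (cos γ(1 - sin γ)) = cos γ/(1 - sin γ) = LHS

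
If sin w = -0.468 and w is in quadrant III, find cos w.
cos w = -0.8837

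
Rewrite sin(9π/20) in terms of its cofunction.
sin(9π/20) = cos(π/2 - 9π/20) = cos(π/20)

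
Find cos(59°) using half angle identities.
cos(59°) = √((1 + cos 118°)/2) = 0.515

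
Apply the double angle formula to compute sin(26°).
sin(26°) = 2 sin 13° cos 13° = 0.4384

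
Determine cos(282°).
cos(282°) = 0.2079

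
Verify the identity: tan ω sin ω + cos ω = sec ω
LHS = sin²ω/cos ω + cos ω = (sin²ω + cos²ω)/cos ω = 1/cos ω = sec ω = RHS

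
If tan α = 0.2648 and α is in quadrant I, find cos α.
cos α = 0.9667 (using tan²α + 1 = sec²α)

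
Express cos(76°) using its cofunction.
cos(76°) = sin(90° - 76°) = sin(14°)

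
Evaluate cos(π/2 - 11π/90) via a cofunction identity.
cos(π/2 - 11π/90) = sin(11π/90) = 0.3746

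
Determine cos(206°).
cos(206°) = -0.8988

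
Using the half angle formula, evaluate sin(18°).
sin(18°) = √((1 - cos 36°)/2) = 0.309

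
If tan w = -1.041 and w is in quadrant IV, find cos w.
cos w = 0.6928 (using tan²w + 1 = sec²w)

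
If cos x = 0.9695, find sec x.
sec x = 1/cos x = 1.031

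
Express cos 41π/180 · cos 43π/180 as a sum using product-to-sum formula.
cos 41π/180 cos 43π/180 = (1/2)[cos(41π/180-43π/180) + cos(41π/180+43π/180)]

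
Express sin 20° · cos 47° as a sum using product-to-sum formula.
sin 20° cos 47° = (1/2)[sin(20°+47°) + sin(20°-47°)]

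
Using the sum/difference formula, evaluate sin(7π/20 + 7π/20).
sin(7π/20 + 7π/20) = sin 7π/20 cos 7π/20 + cos 7π/20 sin 7π/20 = 0.809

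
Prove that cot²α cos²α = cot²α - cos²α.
RHS = cos²α/sin²α - cos²α = cos²α(1/sin²α - 1) = cos²α · (1 - sin²α)/sin²α = cos²α · cos²α/sin²α = cos²α · cot²α = LHS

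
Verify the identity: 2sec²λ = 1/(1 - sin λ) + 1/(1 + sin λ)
RHS = [(1 + sin λ) + (1 - sin λ)] / [(1 - sin λ)(1 + sin λ)] = 2/(1 - sin²λ) = 2/cos²λ = 2sec²λ = LHS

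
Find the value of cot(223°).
cot(223°) = 1.072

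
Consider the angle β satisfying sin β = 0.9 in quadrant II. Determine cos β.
cos β = ±√(1 - sin²β) = -0.4359 (negative in QII)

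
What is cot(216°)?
cot(216°) = 1.376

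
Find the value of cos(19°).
cos(19°) = 0.9455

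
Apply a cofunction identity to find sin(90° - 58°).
sin(90° - 58°) = cos(58°) = 0.5299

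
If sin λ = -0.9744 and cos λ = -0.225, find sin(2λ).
sin(2λ) = 2 sin λ cos λ = 0.4385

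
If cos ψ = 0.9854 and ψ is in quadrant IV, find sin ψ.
sin ψ = -0.1703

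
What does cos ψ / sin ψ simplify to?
cos ψ / sin ψ = cot ψ (using Quotient identity)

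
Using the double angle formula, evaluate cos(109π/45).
cos(109π/45) = cos²109π/90 - sin²109π/90 = 0.2419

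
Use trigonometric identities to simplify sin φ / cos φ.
sin φ / cos φ = tan φ (using Quotient identity)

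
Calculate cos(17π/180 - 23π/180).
cos(17π/180 - 23π/180) = cos 17π/180 cos 23π/180 + sin 17π/180 sin 23π/180 = 0.9945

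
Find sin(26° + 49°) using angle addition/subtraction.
sin(26° + 49°) = sin 26° cos 49° + cos 26° sin 49° = (√6+√2)/4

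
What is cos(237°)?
cos(237°) = -0.5446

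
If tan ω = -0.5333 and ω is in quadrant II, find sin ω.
sin ω = 0.4706 (using tan²ω + 1 = sec²ω)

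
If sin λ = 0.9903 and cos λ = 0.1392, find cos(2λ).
cos(2λ) = cos²λ - sin²λ = -0.9613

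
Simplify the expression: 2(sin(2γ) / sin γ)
2(sin(2γ) / sin γ) = 2(2 cos γ) (using Double angle)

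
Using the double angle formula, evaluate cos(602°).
cos(602°) = cos²301° - sin²301° = -0.4695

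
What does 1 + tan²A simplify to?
1 + tan²A = sec²A (using Pythagorean identity)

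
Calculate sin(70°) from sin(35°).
sin(70°) = 2 sin 35° cos 35° = 0.9397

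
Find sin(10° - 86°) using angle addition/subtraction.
sin(10° - 86°) = sin 10° cos 86° - cos 10° sin 86° = -0.9703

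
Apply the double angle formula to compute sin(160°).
sin(160°) = 2 sin 80° cos 80° = 0.342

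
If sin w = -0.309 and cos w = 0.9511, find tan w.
tan w = sin w / cos w = -0.3249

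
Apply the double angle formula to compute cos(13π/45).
cos(13π/45) = cos²13π/90 - sin²13π/90 = 0.6157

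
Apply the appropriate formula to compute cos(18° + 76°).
cos(18° + 76°) = cos 18° cos 76° - sin 18° sin 76° = -0.06976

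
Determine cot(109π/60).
cot(109π/60) = -1.54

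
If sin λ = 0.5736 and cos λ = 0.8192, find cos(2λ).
cos(2λ) = cos²λ - sin²λ = 0.3421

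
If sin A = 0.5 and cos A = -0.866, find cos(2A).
cos(2A) = cos²A - sin²A = 0.5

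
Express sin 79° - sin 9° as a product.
sin 79° - sin 9° = 2 cos(44°) sin(35°)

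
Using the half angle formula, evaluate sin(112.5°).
sin(112.5°) = √((1 - cos 225°)/2) = √(2+√2)/2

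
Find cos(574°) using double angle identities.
cos(574°) = cos²287° - sin²287° = -0.829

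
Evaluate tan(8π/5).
tan(8π/5) = -3.078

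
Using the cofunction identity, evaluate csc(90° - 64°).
csc(90° - 64°) = sec(64°) = 2.281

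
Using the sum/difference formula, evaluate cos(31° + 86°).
cos(31° + 86°) = cos 31° cos 86° - sin 31° sin 86° = -0.454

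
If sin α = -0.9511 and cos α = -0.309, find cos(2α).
cos(2α) = cos²α - sin²α = -0.8091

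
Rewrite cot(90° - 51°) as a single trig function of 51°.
cot(90° - 51°) = tan(51°)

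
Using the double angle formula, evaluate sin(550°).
sin(550°) = 2 sin 275° cos 275° = -0.1736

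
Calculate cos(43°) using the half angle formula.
cos(43°) = √((1 + cos 86°)/2) = 0.7314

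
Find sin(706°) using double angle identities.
sin(706°) = 2 sin 353° cos 353° = -0.2419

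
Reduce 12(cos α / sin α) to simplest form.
12(cos α / sin α) = 12(cot α) (using Quotient identity)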